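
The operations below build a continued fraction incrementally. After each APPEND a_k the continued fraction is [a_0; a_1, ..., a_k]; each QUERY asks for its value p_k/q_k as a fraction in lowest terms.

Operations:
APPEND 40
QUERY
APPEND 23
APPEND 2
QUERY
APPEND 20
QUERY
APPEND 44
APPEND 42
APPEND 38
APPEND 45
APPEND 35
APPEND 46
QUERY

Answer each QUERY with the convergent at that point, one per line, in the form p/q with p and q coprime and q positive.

APPEND 40: p_0 = 40·1 + 0 = 40, q_0 = 40·0 + 1 = 1 → 40/1
APPEND 23: p_1 = 23·40 + 1 = 921, q_1 = 23·1 + 0 = 23 → 921/23
APPEND 2: p_2 = 2·921 + 40 = 1882, q_2 = 2·23 + 1 = 47 → 1882/47
APPEND 20: p_3 = 20·1882 + 921 = 38561, q_3 = 20·47 + 23 = 963 → 38561/963
APPEND 44: p_4 = 44·38561 + 1882 = 1698566, q_4 = 44·963 + 47 = 42419 → 1698566/42419
APPEND 42: p_5 = 42·1698566 + 38561 = 71378333, q_5 = 42·42419 + 963 = 1782561 → 71378333/1782561
APPEND 38: p_6 = 38·71378333 + 1698566 = 2714075220, q_6 = 38·1782561 + 42419 = 67779737 → 2714075220/67779737
APPEND 45: p_7 = 45·2714075220 + 71378333 = 122204763233, q_7 = 45·67779737 + 1782561 = 3051870726 → 122204763233/3051870726
APPEND 35: p_8 = 35·122204763233 + 2714075220 = 4279880788375, q_8 = 35·3051870726 + 67779737 = 106883255147 → 4279880788375/106883255147
APPEND 46: p_9 = 46·4279880788375 + 122204763233 = 196996721028483, q_9 = 46·106883255147 + 3051870726 = 4919681607488 → 196996721028483/4919681607488

40/1
1882/47
38561/963
196996721028483/4919681607488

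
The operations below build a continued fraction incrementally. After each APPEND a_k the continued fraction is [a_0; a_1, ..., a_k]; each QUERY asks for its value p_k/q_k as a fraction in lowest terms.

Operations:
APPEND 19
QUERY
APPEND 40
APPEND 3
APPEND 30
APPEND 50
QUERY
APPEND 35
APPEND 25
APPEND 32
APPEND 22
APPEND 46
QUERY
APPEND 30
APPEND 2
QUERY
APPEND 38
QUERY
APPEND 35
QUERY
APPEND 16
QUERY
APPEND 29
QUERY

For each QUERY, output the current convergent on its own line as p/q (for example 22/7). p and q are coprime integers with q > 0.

19/1
3493352/183621
99520035495007/5231069882917
6075044857876201/319322476477617
233839467010486235/12291299809446796
8190456390224894426/430514815807115477
131281141710608797051/6900528352723294428
3815343565997880008905/200545837044782653889

APPEND 19: p_0 = 19·1 + 0 = 19, q_0 = 19·0 + 1 = 1 → 19/1
APPEND 40: p_1 = 40·19 + 1 = 761, q_1 = 40·1 + 0 = 40 → 761/40
APPEND 3: p_2 = 3·761 + 19 = 2302, q_2 = 3·40 + 1 = 121 → 2302/121
APPEND 30: p_3 = 30·2302 + 761 = 69821, q_3 = 30·121 + 40 = 3670 → 69821/3670
APPEND 50: p_4 = 50·69821 + 2302 = 3493352, q_4 = 50·3670 + 121 = 183621 → 3493352/183621
APPEND 35: p_5 = 35·3493352 + 69821 = 122337141, q_5 = 35·183621 + 3670 = 6430405 → 122337141/6430405
APPEND 25: p_6 = 25·122337141 + 3493352 = 3061921877, q_6 = 25·6430405 + 183621 = 160943746 → 3061921877/160943746
APPEND 32: p_7 = 32·3061921877 + 122337141 = 98103837205, q_7 = 32·160943746 + 6430405 = 5156630277 → 98103837205/5156630277
APPEND 22: p_8 = 22·98103837205 + 3061921877 = 2161346340387, q_8 = 22·5156630277 + 160943746 = 113606809840 → 2161346340387/113606809840
APPEND 46: p_9 = 46·2161346340387 + 98103837205 = 99520035495007, q_9 = 46·113606809840 + 5156630277 = 5231069882917 → 99520035495007/5231069882917
APPEND 30: p_10 = 30·99520035495007 + 2161346340387 = 2987762411190597, q_10 = 30·5231069882917 + 113606809840 = 157045703297350 → 2987762411190597/157045703297350
APPEND 2: p_11 = 2·2987762411190597 + 99520035495007 = 6075044857876201, q_11 = 2·157045703297350 + 5231069882917 = 319322476477617 → 6075044857876201/319322476477617
APPEND 38: p_12 = 38·6075044857876201 + 2987762411190597 = 233839467010486235, q_12 = 38·319322476477617 + 157045703297350 = 12291299809446796 → 233839467010486235/12291299809446796
APPEND 35: p_13 = 35·233839467010486235 + 6075044857876201 = 8190456390224894426, q_13 = 35·12291299809446796 + 319322476477617 = 430514815807115477 → 8190456390224894426/430514815807115477
APPEND 16: p_14 = 16·8190456390224894426 + 233839467010486235 = 131281141710608797051, q_14 = 16·430514815807115477 + 12291299809446796 = 6900528352723294428 → 131281141710608797051/6900528352723294428
APPEND 29: p_15 = 29·131281141710608797051 + 8190456390224894426 = 3815343565997880008905, q_15 = 29·6900528352723294428 + 430514815807115477 = 200545837044782653889 → 3815343565997880008905/200545837044782653889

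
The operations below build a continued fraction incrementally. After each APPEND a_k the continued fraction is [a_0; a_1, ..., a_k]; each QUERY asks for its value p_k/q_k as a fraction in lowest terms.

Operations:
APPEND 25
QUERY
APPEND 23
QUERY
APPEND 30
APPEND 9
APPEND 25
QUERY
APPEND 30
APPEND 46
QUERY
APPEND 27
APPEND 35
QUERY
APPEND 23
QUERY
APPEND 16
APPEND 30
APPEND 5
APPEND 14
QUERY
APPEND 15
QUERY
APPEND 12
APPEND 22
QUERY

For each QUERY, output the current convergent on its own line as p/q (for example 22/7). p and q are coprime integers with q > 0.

25/1
576/23
3925330/156741
5428071496/216746453
5139082702951/205206941058
118345578014486/4725616507037
4079147437563083194/162883031111025227
61474502209307464117/2454717170477014740
16380484329092865821273/654083476860851461094

APPEND 25: p_0 = 25·1 + 0 = 25, q_0 = 25·0 + 1 = 1 → 25/1
APPEND 23: p_1 = 23·25 + 1 = 576, q_1 = 23·1 + 0 = 23 → 576/23
APPEND 30: p_2 = 30·576 + 25 = 17305, q_2 = 30·23 + 1 = 691 → 17305/691
APPEND 9: p_3 = 9·17305 + 576 = 156321, q_3 = 9·691 + 23 = 6242 → 156321/6242
APPEND 25: p_4 = 25·156321 + 17305 = 3925330, q_4 = 25·6242 + 691 = 156741 → 3925330/156741
APPEND 30: p_5 = 30·3925330 + 156321 = 117916221, q_5 = 30·156741 + 6242 = 4708472 → 117916221/4708472
APPEND 46: p_6 = 46·117916221 + 3925330 = 5428071496, q_6 = 46·4708472 + 156741 = 216746453 → 5428071496/216746453
APPEND 27: p_7 = 27·5428071496 + 117916221 = 146675846613, q_7 = 27·216746453 + 4708472 = 5856862703 → 146675846613/5856862703
APPEND 35: p_8 = 35·146675846613 + 5428071496 = 5139082702951, q_8 = 35·5856862703 + 216746453 = 205206941058 → 5139082702951/205206941058
APPEND 23: p_9 = 23·5139082702951 + 146675846613 = 118345578014486, q_9 = 23·205206941058 + 5856862703 = 4725616507037 → 118345578014486/4725616507037
APPEND 16: p_10 = 16·118345578014486 + 5139082702951 = 1898668330934727, q_10 = 16·4725616507037 + 205206941058 = 75815071053650 → 1898668330934727/75815071053650
APPEND 30: p_11 = 30·1898668330934727 + 118345578014486 = 57078395506056296, q_11 = 30·75815071053650 + 4725616507037 = 2279177748116537 → 57078395506056296/2279177748116537
APPEND 5: p_12 = 5·57078395506056296 + 1898668330934727 = 287290645861216207, q_12 = 5·2279177748116537 + 75815071053650 = 11471703811636335 → 287290645861216207/11471703811636335
APPEND 14: p_13 = 14·287290645861216207 + 57078395506056296 = 4079147437563083194, q_13 = 14·11471703811636335 + 2279177748116537 = 162883031111025227 → 4079147437563083194/162883031111025227
APPEND 15: p_14 = 15·4079147437563083194 + 287290645861216207 = 61474502209307464117, q_14 = 15·162883031111025227 + 11471703811636335 = 2454717170477014740 → 61474502209307464117/2454717170477014740
APPEND 12: p_15 = 12·61474502209307464117 + 4079147437563083194 = 741773173949252652598, q_15 = 12·2454717170477014740 + 162883031111025227 = 29619489076835202107 → 741773173949252652598/29619489076835202107
APPEND 22: p_16 = 22·741773173949252652598 + 61474502209307464117 = 16380484329092865821273, q_16 = 22·29619489076835202107 + 2454717170477014740 = 654083476860851461094 → 16380484329092865821273/654083476860851461094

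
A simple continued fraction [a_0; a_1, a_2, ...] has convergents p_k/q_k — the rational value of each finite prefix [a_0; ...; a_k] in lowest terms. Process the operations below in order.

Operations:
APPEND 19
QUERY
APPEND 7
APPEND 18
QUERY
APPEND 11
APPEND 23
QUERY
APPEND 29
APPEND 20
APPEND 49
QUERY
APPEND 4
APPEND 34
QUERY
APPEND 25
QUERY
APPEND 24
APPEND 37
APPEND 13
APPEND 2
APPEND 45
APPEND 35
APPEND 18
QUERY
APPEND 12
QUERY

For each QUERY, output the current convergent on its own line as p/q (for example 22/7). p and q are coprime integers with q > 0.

19/1
2431/127
620556/32419
17710969263/925253986
2438679527255/127401155728
61038193138963/3188748772663
42227269115121555546587/2206031103463324447902
509069473263392035554467/26594736419755363491905

APPEND 19: p_0 = 19·1 + 0 = 19, q_0 = 19·0 + 1 = 1 → 19/1
APPEND 7: p_1 = 7·19 + 1 = 134, q_1 = 7·1 + 0 = 7 → 134/7
APPEND 18: p_2 = 18·134 + 19 = 2431, q_2 = 18·7 + 1 = 127 → 2431/127
APPEND 11: p_3 = 11·2431 + 134 = 26875, q_3 = 11·127 + 7 = 1404 → 26875/1404
APPEND 23: p_4 = 23·26875 + 2431 = 620556, q_4 = 23·1404 + 127 = 32419 → 620556/32419
APPEND 29: p_5 = 29·620556 + 26875 = 18022999, q_5 = 29·32419 + 1404 = 941555 → 18022999/941555
APPEND 20: p_6 = 20·18022999 + 620556 = 361080536, q_6 = 20·941555 + 32419 = 18863519 → 361080536/18863519
APPEND 49: p_7 = 49·361080536 + 18022999 = 17710969263, q_7 = 49·18863519 + 941555 = 925253986 → 17710969263/925253986
APPEND 4: p_8 = 4·17710969263 + 361080536 = 71204957588, q_8 = 4·925253986 + 18863519 = 3719879463 → 71204957588/3719879463
APPEND 34: p_9 = 34·71204957588 + 17710969263 = 2438679527255, q_9 = 34·3719879463 + 925253986 = 127401155728 → 2438679527255/127401155728
APPEND 25: p_10 = 25·2438679527255 + 71204957588 = 61038193138963, q_10 = 25·127401155728 + 3719879463 = 3188748772663 → 61038193138963/3188748772663
APPEND 24: p_11 = 24·61038193138963 + 2438679527255 = 1467355314862367, q_11 = 24·3188748772663 + 127401155728 = 76657371699640 → 1467355314862367/76657371699640
APPEND 37: p_12 = 37·1467355314862367 + 61038193138963 = 54353184843046542, q_12 = 37·76657371699640 + 3188748772663 = 2839511501659343 → 54353184843046542/2839511501659343
APPEND 13: p_13 = 13·54353184843046542 + 1467355314862367 = 708058758274467413, q_13 = 13·2839511501659343 + 76657371699640 = 36990306893271099 → 708058758274467413/36990306893271099
APPEND 2: p_14 = 2·708058758274467413 + 54353184843046542 = 1470470701391981368, q_14 = 2·36990306893271099 + 2839511501659343 = 76820125288201541 → 1470470701391981368/76820125288201541
APPEND 45: p_15 = 45·1470470701391981368 + 708058758274467413 = 66879240320913628973, q_15 = 45·76820125288201541 + 36990306893271099 = 3493895944862340444 → 66879240320913628973/3493895944862340444
APPEND 35: p_16 = 35·66879240320913628973 + 1470470701391981368 = 2342243881933368995423, q_16 = 35·3493895944862340444 + 76820125288201541 = 122363178195470117081 → 2342243881933368995423/122363178195470117081
APPEND 18: p_17 = 18·2342243881933368995423 + 66879240320913628973 = 42227269115121555546587, q_17 = 18·122363178195470117081 + 3493895944862340444 = 2206031103463324447902 → 42227269115121555546587/2206031103463324447902
APPEND 12: p_18 = 12·42227269115121555546587 + 2342243881933368995423 = 509069473263392035554467, q_18 = 12·2206031103463324447902 + 122363178195470117081 = 26594736419755363491905 → 509069473263392035554467/26594736419755363491905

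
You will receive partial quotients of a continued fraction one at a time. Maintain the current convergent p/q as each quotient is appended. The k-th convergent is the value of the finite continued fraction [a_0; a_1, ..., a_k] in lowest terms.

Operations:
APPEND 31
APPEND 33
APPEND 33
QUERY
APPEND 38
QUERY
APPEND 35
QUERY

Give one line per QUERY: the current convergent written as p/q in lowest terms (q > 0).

APPEND 31: p_0 = 31·1 + 0 = 31, q_0 = 31·0 + 1 = 1 → 31/1
APPEND 33: p_1 = 33·31 + 1 = 1024, q_1 = 33·1 + 0 = 33 → 1024/33
APPEND 33: p_2 = 33·1024 + 31 = 33823, q_2 = 33·33 + 1 = 1090 → 33823/1090
APPEND 38: p_3 = 38·33823 + 1024 = 1286298, q_3 = 38·1090 + 33 = 41453 → 1286298/41453
APPEND 35: p_4 = 35·1286298 + 33823 = 45054253, q_4 = 35·41453 + 1090 = 1451945 → 45054253/1451945

33823/1090
1286298/41453
45054253/1451945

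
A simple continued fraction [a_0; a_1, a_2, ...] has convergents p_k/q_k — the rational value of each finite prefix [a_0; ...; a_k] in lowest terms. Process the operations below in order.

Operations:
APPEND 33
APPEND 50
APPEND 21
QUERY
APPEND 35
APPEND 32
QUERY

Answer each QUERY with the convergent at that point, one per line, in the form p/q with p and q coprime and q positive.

34704/1051
38956016/1179771

APPEND 33: p_0 = 33·1 + 0 = 33, q_0 = 33·0 + 1 = 1 → 33/1
APPEND 50: p_1 = 50·33 + 1 = 1651, q_1 = 50·1 + 0 = 50 → 1651/50
APPEND 21: p_2 = 21·1651 + 33 = 34704, q_2 = 21·50 + 1 = 1051 → 34704/1051
APPEND 35: p_3 = 35·34704 + 1651 = 1216291, q_3 = 35·1051 + 50 = 36835 → 1216291/36835
APPEND 32: p_4 = 32·1216291 + 34704 = 38956016, q_4 = 32·36835 + 1051 = 1179771 → 38956016/1179771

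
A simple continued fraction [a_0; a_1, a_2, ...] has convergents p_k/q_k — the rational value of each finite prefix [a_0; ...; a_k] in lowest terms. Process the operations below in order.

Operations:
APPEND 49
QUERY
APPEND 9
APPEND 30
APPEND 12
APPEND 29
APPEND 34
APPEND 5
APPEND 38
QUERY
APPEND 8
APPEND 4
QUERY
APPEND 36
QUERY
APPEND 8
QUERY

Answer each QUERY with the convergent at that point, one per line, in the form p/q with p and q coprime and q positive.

49/1
30454417238/620117731
1008184810610/20528820903
36539085780303/744014728301
293320871053034/5972646647311

APPEND 49: p_0 = 49·1 + 0 = 49, q_0 = 49·0 + 1 = 1 → 49/1
APPEND 9: p_1 = 9·49 + 1 = 442, q_1 = 9·1 + 0 = 9 → 442/9
APPEND 30: p_2 = 30·442 + 49 = 13309, q_2 = 30·9 + 1 = 271 → 13309/271
APPEND 12: p_3 = 12·13309 + 442 = 160150, q_3 = 12·271 + 9 = 3261 → 160150/3261
APPEND 29: p_4 = 29·160150 + 13309 = 4657659, q_4 = 29·3261 + 271 = 94840 → 4657659/94840
APPEND 34: p_5 = 34·4657659 + 160150 = 158520556, q_5 = 34·94840 + 3261 = 3227821 → 158520556/3227821
APPEND 5: p_6 = 5·158520556 + 4657659 = 797260439, q_6 = 5·3227821 + 94840 = 16233945 → 797260439/16233945
APPEND 38: p_7 = 38·797260439 + 158520556 = 30454417238, q_7 = 38·16233945 + 3227821 = 620117731 → 30454417238/620117731
APPEND 8: p_8 = 8·30454417238 + 797260439 = 244432598343, q_8 = 8·620117731 + 16233945 = 4977175793 → 244432598343/4977175793
APPEND 4: p_9 = 4·244432598343 + 30454417238 = 1008184810610, q_9 = 4·4977175793 + 620117731 = 20528820903 → 1008184810610/20528820903
APPEND 36: p_10 = 36·1008184810610 + 244432598343 = 36539085780303, q_10 = 36·20528820903 + 4977175793 = 744014728301 → 36539085780303/744014728301
APPEND 8: p_11 = 8·36539085780303 + 1008184810610 = 293320871053034, q_11 = 8·744014728301 + 20528820903 = 5972646647311 → 293320871053034/5972646647311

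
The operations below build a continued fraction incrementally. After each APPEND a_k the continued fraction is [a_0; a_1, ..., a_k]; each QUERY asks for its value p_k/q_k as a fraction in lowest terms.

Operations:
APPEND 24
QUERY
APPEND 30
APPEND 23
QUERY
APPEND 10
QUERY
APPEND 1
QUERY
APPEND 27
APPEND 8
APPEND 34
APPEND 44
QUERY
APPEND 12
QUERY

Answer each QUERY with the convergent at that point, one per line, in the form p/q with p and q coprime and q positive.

APPEND 24: p_0 = 24·1 + 0 = 24, q_0 = 24·0 + 1 = 1 → 24/1
APPEND 30: p_1 = 30·24 + 1 = 721, q_1 = 30·1 + 0 = 30 → 721/30
APPEND 23: p_2 = 23·721 + 24 = 16607, q_2 = 23·30 + 1 = 691 → 16607/691
APPEND 10: p_3 = 10·16607 + 721 = 166791, q_3 = 10·691 + 30 = 6940 → 166791/6940
APPEND 1: p_4 = 1·166791 + 16607 = 183398, q_4 = 1·6940 + 691 = 7631 → 183398/7631
APPEND 27: p_5 = 27·183398 + 166791 = 5118537, q_5 = 27·7631 + 6940 = 212977 → 5118537/212977
APPEND 8: p_6 = 8·5118537 + 183398 = 41131694, q_6 = 8·212977 + 7631 = 1711447 → 41131694/1711447
APPEND 34: p_7 = 34·41131694 + 5118537 = 1403596133, q_7 = 34·1711447 + 212977 = 58402175 → 1403596133/58402175
APPEND 44: p_8 = 44·1403596133 + 41131694 = 61799361546, q_8 = 44·58402175 + 1711447 = 2571407147 → 61799361546/2571407147
APPEND 12: p_9 = 12·61799361546 + 1403596133 = 742995934685, q_9 = 12·2571407147 + 58402175 = 30915287939 → 742995934685/30915287939

24/1
16607/691
166791/6940
183398/7631
61799361546/2571407147
742995934685/30915287939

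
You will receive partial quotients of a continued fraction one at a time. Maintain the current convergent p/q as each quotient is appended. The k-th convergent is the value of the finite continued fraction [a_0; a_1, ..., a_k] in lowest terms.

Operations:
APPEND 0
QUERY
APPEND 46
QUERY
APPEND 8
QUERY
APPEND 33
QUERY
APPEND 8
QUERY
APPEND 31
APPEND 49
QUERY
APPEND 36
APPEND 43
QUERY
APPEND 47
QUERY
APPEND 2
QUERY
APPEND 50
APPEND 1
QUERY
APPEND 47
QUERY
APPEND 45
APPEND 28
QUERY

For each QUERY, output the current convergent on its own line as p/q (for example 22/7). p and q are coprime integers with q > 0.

APPEND 0: p_0 = 0·1 + 0 = 0, q_0 = 0·0 + 1 = 1 → 0/1
APPEND 46: p_1 = 46·0 + 1 = 1, q_1 = 46·1 + 0 = 46 → 1/46
APPEND 8: p_2 = 8·1 + 0 = 8, q_2 = 8·46 + 1 = 369 → 8/369
APPEND 33: p_3 = 33·8 + 1 = 265, q_3 = 33·369 + 46 = 12223 → 265/12223
APPEND 8: p_4 = 8·265 + 8 = 2128, q_4 = 8·12223 + 369 = 98153 → 2128/98153
APPEND 31: p_5 = 31·2128 + 265 = 66233, q_5 = 31·98153 + 12223 = 3054966 → 66233/3054966
APPEND 49: p_6 = 49·66233 + 2128 = 3247545, q_6 = 49·3054966 + 98153 = 149791487 → 3247545/149791487
APPEND 36: p_7 = 36·3247545 + 66233 = 116977853, q_7 = 36·149791487 + 3054966 = 5395548498 → 116977853/5395548498
APPEND 43: p_8 = 43·116977853 + 3247545 = 5033295224, q_8 = 43·5395548498 + 149791487 = 232158376901 → 5033295224/232158376901
APPEND 47: p_9 = 47·5033295224 + 116977853 = 236681853381, q_9 = 47·232158376901 + 5395548498 = 10916839262845 → 236681853381/10916839262845
APPEND 2: p_10 = 2·236681853381 + 5033295224 = 478397001986, q_10 = 2·10916839262845 + 232158376901 = 22065836902591 → 478397001986/22065836902591
APPEND 50: p_11 = 50·478397001986 + 236681853381 = 24156531952681, q_11 = 50·22065836902591 + 10916839262845 = 1114208684392395 → 24156531952681/1114208684392395
APPEND 1: p_12 = 1·24156531952681 + 478397001986 = 24634928954667, q_12 = 1·1114208684392395 + 22065836902591 = 1136274521294986 → 24634928954667/1136274521294986
APPEND 47: p_13 = 47·24634928954667 + 24156531952681 = 1181998192822030, q_13 = 47·1136274521294986 + 1114208684392395 = 54519111185256737 → 1181998192822030/54519111185256737
APPEND 45: p_14 = 45·1181998192822030 + 24634928954667 = 53214553605946017, q_14 = 45·54519111185256737 + 1136274521294986 = 2454496277857848151 → 53214553605946017/2454496277857848151
APPEND 28: p_15 = 28·53214553605946017 + 1181998192822030 = 1491189499159310506, q_15 = 28·2454496277857848151 + 54519111185256737 = 68780414891205004965 → 1491189499159310506/68780414891205004965

0/1
1/46
8/369
265/12223
2128/98153
3247545/149791487
5033295224/232158376901
236681853381/10916839262845
478397001986/22065836902591
24634928954667/1136274521294986
1181998192822030/54519111185256737
1491189499159310506/68780414891205004965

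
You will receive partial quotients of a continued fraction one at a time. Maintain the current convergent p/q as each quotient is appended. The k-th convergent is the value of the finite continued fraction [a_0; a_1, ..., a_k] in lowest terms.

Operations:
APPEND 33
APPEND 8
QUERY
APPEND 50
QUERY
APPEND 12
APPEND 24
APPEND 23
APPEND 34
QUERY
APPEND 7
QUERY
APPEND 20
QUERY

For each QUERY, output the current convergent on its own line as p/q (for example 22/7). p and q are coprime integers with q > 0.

APPEND 33: p_0 = 33·1 + 0 = 33, q_0 = 33·0 + 1 = 1 → 33/1
APPEND 8: p_1 = 8·33 + 1 = 265, q_1 = 8·1 + 0 = 8 → 265/8
APPEND 50: p_2 = 50·265 + 33 = 13283, q_2 = 50·8 + 1 = 401 → 13283/401
APPEND 12: p_3 = 12·13283 + 265 = 159661, q_3 = 12·401 + 8 = 4820 → 159661/4820
APPEND 24: p_4 = 24·159661 + 13283 = 3845147, q_4 = 24·4820 + 401 = 116081 → 3845147/116081
APPEND 23: p_5 = 23·3845147 + 159661 = 88598042, q_5 = 23·116081 + 4820 = 2674683 → 88598042/2674683
APPEND 34: p_6 = 34·88598042 + 3845147 = 3016178575, q_6 = 34·2674683 + 116081 = 91055303 → 3016178575/91055303
APPEND 7: p_7 = 7·3016178575 + 88598042 = 21201848067, q_7 = 7·91055303 + 2674683 = 640061804 → 21201848067/640061804
APPEND 20: p_8 = 20·21201848067 + 3016178575 = 427053139915, q_8 = 20·640061804 + 91055303 = 12892291383 → 427053139915/12892291383

265/8
13283/401
3016178575/91055303
21201848067/640061804
427053139915/12892291383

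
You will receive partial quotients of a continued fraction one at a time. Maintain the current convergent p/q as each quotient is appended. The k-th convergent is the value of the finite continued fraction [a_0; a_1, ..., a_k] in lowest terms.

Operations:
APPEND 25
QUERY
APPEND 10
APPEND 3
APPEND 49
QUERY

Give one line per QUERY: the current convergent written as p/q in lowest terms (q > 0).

25/1
38373/1529

APPEND 25: p_0 = 25·1 + 0 = 25, q_0 = 25·0 + 1 = 1 → 25/1
APPEND 10: p_1 = 10·25 + 1 = 251, q_1 = 10·1 + 0 = 10 → 251/10
APPEND 3: p_2 = 3·251 + 25 = 778, q_2 = 3·10 + 1 = 31 → 778/31
APPEND 49: p_3 = 49·778 + 251 = 38373, q_3 = 49·31 + 10 = 1529 → 38373/1529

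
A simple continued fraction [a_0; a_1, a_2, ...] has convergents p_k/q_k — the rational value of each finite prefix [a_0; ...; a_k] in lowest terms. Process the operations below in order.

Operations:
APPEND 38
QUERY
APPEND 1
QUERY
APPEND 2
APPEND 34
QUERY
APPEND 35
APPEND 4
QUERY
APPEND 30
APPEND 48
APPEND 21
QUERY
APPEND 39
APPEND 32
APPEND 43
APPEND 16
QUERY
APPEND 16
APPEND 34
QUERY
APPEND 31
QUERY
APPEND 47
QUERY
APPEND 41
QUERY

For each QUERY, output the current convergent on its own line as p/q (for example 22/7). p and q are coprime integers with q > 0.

38/1
39/1
3983/103
562067/14535
17166348186/443920157
14801419809445930/382763330583661
8098181196078007544/209418207589966735
251281363542426132735/6498112536590715346
11818322267690106246089/305620707427353587997
484802494338836782222384/12536947117058087823223

APPEND 38: p_0 = 38·1 + 0 = 38, q_0 = 38·0 + 1 = 1 → 38/1
APPEND 1: p_1 = 1·38 + 1 = 39, q_1 = 1·1 + 0 = 1 → 39/1
APPEND 2: p_2 = 2·39 + 38 = 116, q_2 = 2·1 + 1 = 3 → 116/3
APPEND 34: p_3 = 34·116 + 39 = 3983, q_3 = 34·3 + 1 = 103 → 3983/103
APPEND 35: p_4 = 35·3983 + 116 = 139521, q_4 = 35·103 + 3 = 3608 → 139521/3608
APPEND 4: p_5 = 4·139521 + 3983 = 562067, q_5 = 4·3608 + 103 = 14535 → 562067/14535
APPEND 30: p_6 = 30·562067 + 139521 = 17001531, q_6 = 30·14535 + 3608 = 439658 → 17001531/439658
APPEND 48: p_7 = 48·17001531 + 562067 = 816635555, q_7 = 48·439658 + 14535 = 21118119 → 816635555/21118119
APPEND 21: p_8 = 21·816635555 + 17001531 = 17166348186, q_8 = 21·21118119 + 439658 = 443920157 → 17166348186/443920157
APPEND 39: p_9 = 39·17166348186 + 816635555 = 670304214809, q_9 = 39·443920157 + 21118119 = 17334004242 → 670304214809/17334004242
APPEND 32: p_10 = 32·670304214809 + 17166348186 = 21466901222074, q_10 = 32·17334004242 + 443920157 = 555132055901 → 21466901222074/555132055901
APPEND 43: p_11 = 43·21466901222074 + 670304214809 = 923747056763991, q_11 = 43·555132055901 + 17334004242 = 23888012407985 → 923747056763991/23888012407985
APPEND 16: p_12 = 16·923747056763991 + 21466901222074 = 14801419809445930, q_12 = 16·23888012407985 + 555132055901 = 382763330583661 → 14801419809445930/382763330583661
APPEND 16: p_13 = 16·14801419809445930 + 923747056763991 = 237746464007898871, q_13 = 16·382763330583661 + 23888012407985 = 6148101301746561 → 237746464007898871/6148101301746561
APPEND 34: p_14 = 34·237746464007898871 + 14801419809445930 = 8098181196078007544, q_14 = 34·6148101301746561 + 382763330583661 = 209418207589966735 → 8098181196078007544/209418207589966735
APPEND 31: p_15 = 31·8098181196078007544 + 237746464007898871 = 251281363542426132735, q_15 = 31·209418207589966735 + 6148101301746561 = 6498112536590715346 → 251281363542426132735/6498112536590715346
APPEND 47: p_16 = 47·251281363542426132735 + 8098181196078007544 = 11818322267690106246089, q_16 = 47·6498112536590715346 + 209418207589966735 = 305620707427353587997 → 11818322267690106246089/305620707427353587997
APPEND 41: p_17 = 41·11818322267690106246089 + 251281363542426132735 = 484802494338836782222384, q_17 = 41·305620707427353587997 + 6498112536590715346 = 12536947117058087823223 → 484802494338836782222384/12536947117058087823223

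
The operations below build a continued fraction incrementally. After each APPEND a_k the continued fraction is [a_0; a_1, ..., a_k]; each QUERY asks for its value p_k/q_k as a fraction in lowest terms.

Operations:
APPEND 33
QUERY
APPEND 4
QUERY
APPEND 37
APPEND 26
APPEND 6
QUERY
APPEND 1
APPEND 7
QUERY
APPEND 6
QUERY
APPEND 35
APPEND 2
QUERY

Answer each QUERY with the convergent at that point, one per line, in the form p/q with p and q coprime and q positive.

APPEND 33: p_0 = 33·1 + 0 = 33, q_0 = 33·0 + 1 = 1 → 33/1
APPEND 4: p_1 = 4·33 + 1 = 133, q_1 = 4·1 + 0 = 4 → 133/4
APPEND 37: p_2 = 37·133 + 33 = 4954, q_2 = 37·4 + 1 = 149 → 4954/149
APPEND 26: p_3 = 26·4954 + 133 = 128937, q_3 = 26·149 + 4 = 3878 → 128937/3878
APPEND 6: p_4 = 6·128937 + 4954 = 778576, q_4 = 6·3878 + 149 = 23417 → 778576/23417
APPEND 1: p_5 = 1·778576 + 128937 = 907513, q_5 = 1·23417 + 3878 = 27295 → 907513/27295
APPEND 7: p_6 = 7·907513 + 778576 = 7131167, q_6 = 7·27295 + 23417 = 214482 → 7131167/214482
APPEND 6: p_7 = 6·7131167 + 907513 = 43694515, q_7 = 6·214482 + 27295 = 1314187 → 43694515/1314187
APPEND 35: p_8 = 35·43694515 + 7131167 = 1536439192, q_8 = 35·1314187 + 214482 = 46211027 → 1536439192/46211027
APPEND 2: p_9 = 2·1536439192 + 43694515 = 3116572899, q_9 = 2·46211027 + 1314187 = 93736241 → 3116572899/93736241

33/1
133/4
778576/23417
7131167/214482
43694515/1314187
3116572899/93736241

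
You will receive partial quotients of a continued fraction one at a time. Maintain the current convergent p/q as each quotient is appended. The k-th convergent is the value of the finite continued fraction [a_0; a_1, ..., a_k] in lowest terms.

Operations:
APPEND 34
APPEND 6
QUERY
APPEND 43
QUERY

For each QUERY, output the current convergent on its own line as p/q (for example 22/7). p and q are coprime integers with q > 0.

205/6
8849/259

APPEND 34: p_0 = 34·1 + 0 = 34, q_0 = 34·0 + 1 = 1 → 34/1
APPEND 6: p_1 = 6·34 + 1 = 205, q_1 = 6·1 + 0 = 6 → 205/6
APPEND 43: p_2 = 43·205 + 34 = 8849, q_2 = 43·6 + 1 = 259 → 8849/259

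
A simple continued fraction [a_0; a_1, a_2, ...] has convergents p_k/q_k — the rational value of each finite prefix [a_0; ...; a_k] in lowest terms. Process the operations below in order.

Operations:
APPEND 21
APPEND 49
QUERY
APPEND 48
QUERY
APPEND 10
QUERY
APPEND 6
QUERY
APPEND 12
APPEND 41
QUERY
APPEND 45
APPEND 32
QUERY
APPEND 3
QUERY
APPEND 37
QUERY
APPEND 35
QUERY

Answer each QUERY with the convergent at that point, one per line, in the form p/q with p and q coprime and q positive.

APPEND 21: p_0 = 21·1 + 0 = 21, q_0 = 21·0 + 1 = 1 → 21/1
APPEND 49: p_1 = 49·21 + 1 = 1030, q_1 = 49·1 + 0 = 49 → 1030/49
APPEND 48: p_2 = 48·1030 + 21 = 49461, q_2 = 48·49 + 1 = 2353 → 49461/2353
APPEND 10: p_3 = 10·49461 + 1030 = 495640, q_3 = 10·2353 + 49 = 23579 → 495640/23579
APPEND 6: p_4 = 6·495640 + 49461 = 3023301, q_4 = 6·23579 + 2353 = 143827 → 3023301/143827
APPEND 12: p_5 = 12·3023301 + 495640 = 36775252, q_5 = 12·143827 + 23579 = 1749503 → 36775252/1749503
APPEND 41: p_6 = 41·36775252 + 3023301 = 1510808633, q_6 = 41·1749503 + 143827 = 71873450 → 1510808633/71873450
APPEND 45: p_7 = 45·1510808633 + 36775252 = 68023163737, q_7 = 45·71873450 + 1749503 = 3236054753 → 68023163737/3236054753
APPEND 32: p_8 = 32·68023163737 + 1510808633 = 2178252048217, q_8 = 32·3236054753 + 71873450 = 103625625546 → 2178252048217/103625625546
APPEND 3: p_9 = 3·2178252048217 + 68023163737 = 6602779308388, q_9 = 3·103625625546 + 3236054753 = 314112931391 → 6602779308388/314112931391
APPEND 37: p_10 = 37·6602779308388 + 2178252048217 = 246481086458573, q_10 = 37·314112931391 + 103625625546 = 11725804087013 → 246481086458573/11725804087013
APPEND 35: p_11 = 35·246481086458573 + 6602779308388 = 8633440805358443, q_11 = 35·11725804087013 + 314112931391 = 410717255976846 → 8633440805358443/410717255976846

1030/49
49461/2353
495640/23579
3023301/143827
1510808633/71873450
2178252048217/103625625546
6602779308388/314112931391
246481086458573/11725804087013
8633440805358443/410717255976846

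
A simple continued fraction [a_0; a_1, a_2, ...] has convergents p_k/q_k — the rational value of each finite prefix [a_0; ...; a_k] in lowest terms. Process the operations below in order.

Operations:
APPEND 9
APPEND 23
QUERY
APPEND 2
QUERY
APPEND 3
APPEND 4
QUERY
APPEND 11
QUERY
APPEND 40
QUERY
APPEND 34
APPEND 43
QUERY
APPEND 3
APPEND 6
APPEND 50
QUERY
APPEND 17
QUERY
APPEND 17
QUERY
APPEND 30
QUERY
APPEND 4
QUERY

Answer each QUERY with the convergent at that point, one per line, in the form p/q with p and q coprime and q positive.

APPEND 9: p_0 = 9·1 + 0 = 9, q_0 = 9·0 + 1 = 1 → 9/1
APPEND 23: p_1 = 23·9 + 1 = 208, q_1 = 23·1 + 0 = 23 → 208/23
APPEND 2: p_2 = 2·208 + 9 = 425, q_2 = 2·23 + 1 = 47 → 425/47
APPEND 3: p_3 = 3·425 + 208 = 1483, q_3 = 3·47 + 23 = 164 → 1483/164
APPEND 4: p_4 = 4·1483 + 425 = 6357, q_4 = 4·164 + 47 = 703 → 6357/703
APPEND 11: p_5 = 11·6357 + 1483 = 71410, q_5 = 11·703 + 164 = 7897 → 71410/7897
APPEND 40: p_6 = 40·71410 + 6357 = 2862757, q_6 = 40·7897 + 703 = 316583 → 2862757/316583
APPEND 34: p_7 = 34·2862757 + 71410 = 97405148, q_7 = 34·316583 + 7897 = 10771719 → 97405148/10771719
APPEND 43: p_8 = 43·97405148 + 2862757 = 4191284121, q_8 = 43·10771719 + 316583 = 463500500 → 4191284121/463500500
APPEND 3: p_9 = 3·4191284121 + 97405148 = 12671257511, q_9 = 3·463500500 + 10771719 = 1401273219 → 12671257511/1401273219
APPEND 6: p_10 = 6·12671257511 + 4191284121 = 80218829187, q_10 = 6·1401273219 + 463500500 = 8871139814 → 80218829187/8871139814
APPEND 50: p_11 = 50·80218829187 + 12671257511 = 4023612716861, q_11 = 50·8871139814 + 1401273219 = 444958263919 → 4023612716861/444958263919
APPEND 17: p_12 = 17·4023612716861 + 80218829187 = 68481635015824, q_12 = 17·444958263919 + 8871139814 = 7573161626437 → 68481635015824/7573161626437
APPEND 17: p_13 = 17·68481635015824 + 4023612716861 = 1168211407985869, q_13 = 17·7573161626437 + 444958263919 = 129188705913348 → 1168211407985869/129188705913348
APPEND 30: p_14 = 30·1168211407985869 + 68481635015824 = 35114823874591894, q_14 = 30·129188705913348 + 7573161626437 = 3883234339026877 → 35114823874591894/3883234339026877
APPEND 4: p_15 = 4·35114823874591894 + 1168211407985869 = 141627506906353445, q_15 = 4·3883234339026877 + 129188705913348 = 15662126062020856 → 141627506906353445/15662126062020856

208/23
425/47
6357/703
71410/7897
2862757/316583
4191284121/463500500
4023612716861/444958263919
68481635015824/7573161626437
1168211407985869/129188705913348
35114823874591894/3883234339026877
141627506906353445/15662126062020856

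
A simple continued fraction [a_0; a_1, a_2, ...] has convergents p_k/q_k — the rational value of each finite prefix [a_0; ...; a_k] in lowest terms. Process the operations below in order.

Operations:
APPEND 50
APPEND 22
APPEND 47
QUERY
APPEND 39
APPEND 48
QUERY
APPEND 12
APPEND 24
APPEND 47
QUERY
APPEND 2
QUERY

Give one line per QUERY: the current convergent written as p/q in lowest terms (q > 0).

APPEND 50: p_0 = 50·1 + 0 = 50, q_0 = 50·0 + 1 = 1 → 50/1
APPEND 22: p_1 = 22·50 + 1 = 1101, q_1 = 22·1 + 0 = 22 → 1101/22
APPEND 47: p_2 = 47·1101 + 50 = 51797, q_2 = 47·22 + 1 = 1035 → 51797/1035
APPEND 39: p_3 = 39·51797 + 1101 = 2021184, q_3 = 39·1035 + 22 = 40387 → 2021184/40387
APPEND 48: p_4 = 48·2021184 + 51797 = 97068629, q_4 = 48·40387 + 1035 = 1939611 → 97068629/1939611
APPEND 12: p_5 = 12·97068629 + 2021184 = 1166844732, q_5 = 12·1939611 + 40387 = 23315719 → 1166844732/23315719
APPEND 24: p_6 = 24·1166844732 + 97068629 = 28101342197, q_6 = 24·23315719 + 1939611 = 561516867 → 28101342197/561516867
APPEND 47: p_7 = 47·28101342197 + 1166844732 = 1321929927991, q_7 = 47·561516867 + 23315719 = 26414608468 → 1321929927991/26414608468
APPEND 2: p_8 = 2·1321929927991 + 28101342197 = 2671961198179, q_8 = 2·26414608468 + 561516867 = 53390733803 → 2671961198179/53390733803

51797/1035
97068629/1939611
1321929927991/26414608468
2671961198179/53390733803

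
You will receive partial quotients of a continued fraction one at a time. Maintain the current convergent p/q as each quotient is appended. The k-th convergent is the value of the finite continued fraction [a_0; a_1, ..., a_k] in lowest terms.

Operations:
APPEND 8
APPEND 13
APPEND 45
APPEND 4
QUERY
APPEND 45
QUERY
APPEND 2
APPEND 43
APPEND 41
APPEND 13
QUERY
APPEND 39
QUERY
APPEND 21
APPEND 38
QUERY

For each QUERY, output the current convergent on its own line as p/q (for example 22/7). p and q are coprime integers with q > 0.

19037/2357
861398/106651
40478599707/5011717159
1581773299303/195841764368
1265375052931963/156668014982074

APPEND 8: p_0 = 8·1 + 0 = 8, q_0 = 8·0 + 1 = 1 → 8/1
APPEND 13: p_1 = 13·8 + 1 = 105, q_1 = 13·1 + 0 = 13 → 105/13
APPEND 45: p_2 = 45·105 + 8 = 4733, q_2 = 45·13 + 1 = 586 → 4733/586
APPEND 4: p_3 = 4·4733 + 105 = 19037, q_3 = 4·586 + 13 = 2357 → 19037/2357
APPEND 45: p_4 = 45·19037 + 4733 = 861398, q_4 = 45·2357 + 586 = 106651 → 861398/106651
APPEND 2: p_5 = 2·861398 + 19037 = 1741833, q_5 = 2·106651 + 2357 = 215659 → 1741833/215659
APPEND 43: p_6 = 43·1741833 + 861398 = 75760217, q_6 = 43·215659 + 106651 = 9379988 → 75760217/9379988
APPEND 41: p_7 = 41·75760217 + 1741833 = 3107910730, q_7 = 41·9379988 + 215659 = 384795167 → 3107910730/384795167
APPEND 13: p_8 = 13·3107910730 + 75760217 = 40478599707, q_8 = 13·384795167 + 9379988 = 5011717159 → 40478599707/5011717159
APPEND 39: p_9 = 39·40478599707 + 3107910730 = 1581773299303, q_9 = 39·5011717159 + 384795167 = 195841764368 → 1581773299303/195841764368
APPEND 21: p_10 = 21·1581773299303 + 40478599707 = 33257717885070, q_10 = 21·195841764368 + 5011717159 = 4117688768887 → 33257717885070/4117688768887
APPEND 38: p_11 = 38·33257717885070 + 1581773299303 = 1265375052931963, q_11 = 38·4117688768887 + 195841764368 = 156668014982074 → 1265375052931963/156668014982074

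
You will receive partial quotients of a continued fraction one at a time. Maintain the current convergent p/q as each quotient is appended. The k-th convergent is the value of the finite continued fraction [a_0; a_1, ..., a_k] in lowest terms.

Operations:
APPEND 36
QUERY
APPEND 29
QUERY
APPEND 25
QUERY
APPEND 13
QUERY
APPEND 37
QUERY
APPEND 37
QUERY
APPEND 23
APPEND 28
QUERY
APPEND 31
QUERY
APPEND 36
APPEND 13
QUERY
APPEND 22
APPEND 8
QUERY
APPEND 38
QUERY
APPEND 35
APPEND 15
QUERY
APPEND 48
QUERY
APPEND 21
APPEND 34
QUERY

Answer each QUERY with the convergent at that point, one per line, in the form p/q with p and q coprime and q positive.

36/1
1045/29
26161/726
341138/9467
12648267/351005
468327017/12996652
302425077441/8392668680
9385961570329/260472003081
4405947502491034/122270474137829
782558284273787298/21716957000632501
29834483844500329357/827943701839846872
15704676876471280051252/435824141522768942187
754869479563463227774889/20948558539614304497997
540265636901676231380788203/14993037376636001860102213

APPEND 36: p_0 = 36·1 + 0 = 36, q_0 = 36·0 + 1 = 1 → 36/1
APPEND 29: p_1 = 29·36 + 1 = 1045, q_1 = 29·1 + 0 = 29 → 1045/29
APPEND 25: p_2 = 25·1045 + 36 = 26161, q_2 = 25·29 + 1 = 726 → 26161/726
APPEND 13: p_3 = 13·26161 + 1045 = 341138, q_3 = 13·726 + 29 = 9467 → 341138/9467
APPEND 37: p_4 = 37·341138 + 26161 = 12648267, q_4 = 37·9467 + 726 = 351005 → 12648267/351005
APPEND 37: p_5 = 37·12648267 + 341138 = 468327017, q_5 = 37·351005 + 9467 = 12996652 → 468327017/12996652
APPEND 23: p_6 = 23·468327017 + 12648267 = 10784169658, q_6 = 23·12996652 + 351005 = 299274001 → 10784169658/299274001
APPEND 28: p_7 = 28·10784169658 + 468327017 = 302425077441, q_7 = 28·299274001 + 12996652 = 8392668680 → 302425077441/8392668680
APPEND 31: p_8 = 31·302425077441 + 10784169658 = 9385961570329, q_8 = 31·8392668680 + 299274001 = 260472003081 → 9385961570329/260472003081
APPEND 36: p_9 = 36·9385961570329 + 302425077441 = 338197041609285, q_9 = 36·260472003081 + 8392668680 = 9385384779596 → 338197041609285/9385384779596
APPEND 13: p_10 = 13·338197041609285 + 9385961570329 = 4405947502491034, q_10 = 13·9385384779596 + 260472003081 = 122270474137829 → 4405947502491034/122270474137829
APPEND 22: p_11 = 22·4405947502491034 + 338197041609285 = 97269042096412033, q_11 = 22·122270474137829 + 9385384779596 = 2699335815811834 → 97269042096412033/2699335815811834
APPEND 8: p_12 = 8·97269042096412033 + 4405947502491034 = 782558284273787298, q_12 = 8·2699335815811834 + 122270474137829 = 21716957000632501 → 782558284273787298/21716957000632501
APPEND 38: p_13 = 38·782558284273787298 + 97269042096412033 = 29834483844500329357, q_13 = 38·21716957000632501 + 2699335815811834 = 827943701839846872 → 29834483844500329357/827943701839846872
APPEND 35: p_14 = 35·29834483844500329357 + 782558284273787298 = 1044989492841785314793, q_14 = 35·827943701839846872 + 21716957000632501 = 28999746521395273021 → 1044989492841785314793/28999746521395273021
APPEND 15: p_15 = 15·1044989492841785314793 + 29834483844500329357 = 15704676876471280051252, q_15 = 15·28999746521395273021 + 827943701839846872 = 435824141522768942187 → 15704676876471280051252/435824141522768942187
APPEND 48: p_16 = 48·15704676876471280051252 + 1044989492841785314793 = 754869479563463227774889, q_16 = 48·435824141522768942187 + 28999746521395273021 = 20948558539614304497997 → 754869479563463227774889/20948558539614304497997
APPEND 21: p_17 = 21·754869479563463227774889 + 15704676876471280051252 = 15867963747709199063323921, q_17 = 21·20948558539614304497997 + 435824141522768942187 = 440355553473423163400124 → 15867963747709199063323921/440355553473423163400124
APPEND 34: p_18 = 34·15867963747709199063323921 + 754869479563463227774889 = 540265636901676231380788203, q_18 = 34·440355553473423163400124 + 20948558539614304497997 = 14993037376636001860102213 → 540265636901676231380788203/14993037376636001860102213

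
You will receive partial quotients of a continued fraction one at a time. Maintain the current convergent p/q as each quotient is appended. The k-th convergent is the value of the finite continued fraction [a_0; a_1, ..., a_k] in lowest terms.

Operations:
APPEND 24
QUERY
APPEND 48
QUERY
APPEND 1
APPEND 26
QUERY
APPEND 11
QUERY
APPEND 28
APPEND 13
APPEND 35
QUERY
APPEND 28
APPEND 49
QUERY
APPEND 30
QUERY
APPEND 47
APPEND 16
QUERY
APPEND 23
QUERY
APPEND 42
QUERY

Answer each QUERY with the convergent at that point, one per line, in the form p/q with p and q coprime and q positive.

APPEND 24: p_0 = 24·1 + 0 = 24, q_0 = 24·0 + 1 = 1 → 24/1
APPEND 48: p_1 = 48·24 + 1 = 1153, q_1 = 48·1 + 0 = 48 → 1153/48
APPEND 1: p_2 = 1·1153 + 24 = 1177, q_2 = 1·48 + 1 = 49 → 1177/49
APPEND 26: p_3 = 26·1177 + 1153 = 31755, q_3 = 26·49 + 48 = 1322 → 31755/1322
APPEND 11: p_4 = 11·31755 + 1177 = 350482, q_4 = 11·1322 + 49 = 14591 → 350482/14591
APPEND 28: p_5 = 28·350482 + 31755 = 9845251, q_5 = 28·14591 + 1322 = 409870 → 9845251/409870
APPEND 13: p_6 = 13·9845251 + 350482 = 128338745, q_6 = 13·409870 + 14591 = 5342901 → 128338745/5342901
APPEND 35: p_7 = 35·128338745 + 9845251 = 4501701326, q_7 = 35·5342901 + 409870 = 187411405 → 4501701326/187411405
APPEND 28: p_8 = 28·4501701326 + 128338745 = 126175975873, q_8 = 28·187411405 + 5342901 = 5252862241 → 126175975873/5252862241
APPEND 49: p_9 = 49·126175975873 + 4501701326 = 6187124519103, q_9 = 49·5252862241 + 187411405 = 257577661214 → 6187124519103/257577661214
APPEND 30: p_10 = 30·6187124519103 + 126175975873 = 185739911548963, q_10 = 30·257577661214 + 5252862241 = 7732582698661 → 185739911548963/7732582698661
APPEND 47: p_11 = 47·185739911548963 + 6187124519103 = 8735962967320364, q_11 = 47·7732582698661 + 257577661214 = 363688964498281 → 8735962967320364/363688964498281
APPEND 16: p_12 = 16·8735962967320364 + 185739911548963 = 139961147388674787, q_12 = 16·363688964498281 + 7732582698661 = 5826756014671157 → 139961147388674787/5826756014671157
APPEND 23: p_13 = 23·139961147388674787 + 8735962967320364 = 3227842352906840465, q_13 = 23·5826756014671157 + 363688964498281 = 134379077301934892 → 3227842352906840465/134379077301934892
APPEND 42: p_14 = 42·3227842352906840465 + 139961147388674787 = 135709339969475974317, q_14 = 42·134379077301934892 + 5826756014671157 = 5649748002695936621 → 135709339969475974317/5649748002695936621

24/1
1153/48
31755/1322
350482/14591
4501701326/187411405
6187124519103/257577661214
185739911548963/7732582698661
139961147388674787/5826756014671157
3227842352906840465/134379077301934892
135709339969475974317/5649748002695936621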